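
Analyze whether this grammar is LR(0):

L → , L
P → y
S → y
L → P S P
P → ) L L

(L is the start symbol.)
Yes, the grammar is LR(0)

Augment with L' → L and build the canonical LR(0) collection (I0 = CLOSURE({[L' → . L]}), then GOTO on every symbol after a dot until no new states appear). It has 12 states:
  I0: { [L → . , L], [L → . P S P], [L' → . L], [P → . ) L L], [P → . y] }  — shift
  I1: { [L → . , L], [L → . P S P], [P → ) . L L], [P → . ) L L], [P → . y] }  — shift
  I2: { [L → , . L], [L → . , L], [L → . P S P], [P → . ) L L], [P → . y] }  — shift
  I3: { [L' → L .] }  — accept
  I4: { [L → P . S P], [S → . y] }  — shift
  I5: { [P → y .] }  — reduce
  I6: { [L → P S . P], [P → . ) L L], [P → . y] }  — shift
  I7: { [S → y .] }  — reduce
  I8: { [L → P S P .] }  — reduce
  I9: { [L → , L .] }  — reduce
  I10: { [L → . , L], [L → . P S P], [P → ) L . L], [P → . ) L L], [P → . y] }  — shift
  I11: { [P → ) L L .] }  — reduce

Every state is either a pure shift/goto state or contains exactly one complete item and nothing to shift — no conflicts. The grammar is LR(0).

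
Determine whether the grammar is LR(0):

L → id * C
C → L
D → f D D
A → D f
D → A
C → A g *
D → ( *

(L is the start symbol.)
No. Shift-reduce conflict between [D → A .] and [C → A . g *]

Augment with L' → L and build the canonical LR(0) collection (I0 = CLOSURE({[L' → . L]}), then GOTO on every symbol after a dot until no new states appear). It has 18 states:
  I0: { [L → . id * C], [L' → . L] }  — shift
  I1: { [L' → L .] }  — accept
  I2: { [L → id . * C] }  — shift
  I3: { [A → . D f], [C → . A g *], [C → . L], [D → . ( *], [D → . A], [D → . f D D], [L → . id * C], [L → id * . C] }  — shift
  I4: { [D → ( . *] }  — shift
  I5: { [C → A . g *], [D → A .] }  — shift, reduce
  I6: { [L → id * C .] }  — reduce
  I7: { [A → D . f] }  — shift
  I8: { [C → L .] }  — reduce
  I9: { [A → . D f], [D → . ( *], [D → . A], [D → . f D D], [D → f . D D] }  — shift
  I10: { [D → A .] }  — reduce
  I11: { [A → . D f], [A → D . f], [D → . ( *], [D → . A], [D → . f D D], [D → f D . D] }  — shift
  I12: { [A → D . f], [D → f D D .] }  — shift, reduce
  I13: { [A → . D f], [A → D f .], [D → . ( *], [D → . A], [D → . f D D], [D → f . D D] }  — shift, reduce
  I14: { [A → D f .] }  — reduce
  I15: { [C → A g . *] }  — shift
  I16: { [C → A g * .] }  — reduce
  I17: { [D → ( * .] }  — reduce

Conflict in state I5:
  Shift-reduce conflict between [D → A .] and [C → A . g *]
So the grammar is NOT LR(0).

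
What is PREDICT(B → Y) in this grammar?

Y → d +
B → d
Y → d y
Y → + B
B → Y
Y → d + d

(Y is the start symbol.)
{ '+', 'd' }

PREDICT(B → Y) = (FIRST(RHS) \ {ε}) ∪ (FOLLOW(B) if ε ∈ FIRST(RHS), i.e. RHS ⇒* ε)
FIRST(Y) = { '+', 'd' }
FIRST(Y) = { '+', 'd' }
ε ∉ FIRST(Y), so FOLLOW(B) is not added.
PREDICT(B → Y) = { '+', 'd' }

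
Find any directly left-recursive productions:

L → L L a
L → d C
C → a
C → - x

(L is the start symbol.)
L → L L a: LEFT RECURSIVE (starts with L)
L → d C: starts with d
C → a: starts with a
C → - x: starts with '-'

The grammar has direct left recursion on: L.

Answer: Yes, L is left-recursive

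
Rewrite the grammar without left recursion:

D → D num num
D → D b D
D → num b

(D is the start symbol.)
D → num b D'
D' → num num D'
D' → b D D'
D' → ε

D is directly left-recursive. The standard transformation for
  A → A α₁ | ... | A α_m | β₁ | ... | β_n
is
  A  → β₁ A' | ... | β_n A'
  A' → α₁ A' | ... | α_m A' | ε

D → num b becomes D → num b D'
D → D num num becomes D' → num num D'
D → D b D becomes D' → b D D'
Add D' → ε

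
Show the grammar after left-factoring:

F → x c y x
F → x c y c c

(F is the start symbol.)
Left-factoring transforms A → αβ₁ | αβ₂ into A → αA' and A' → β₁ | β₂
(α is the longest common prefix among the alternatives). Repeat until
no nonterminal has two alternatives with a common prefix.

Round 1: F has alternatives sharing prefix 'x c y'. Introduce F': F → x c y F'
  Add: F' → x
  Add: F' → c c

No remaining common prefixes — done.

Resulting grammar:
F → x c y F'
F' → x
F' → c c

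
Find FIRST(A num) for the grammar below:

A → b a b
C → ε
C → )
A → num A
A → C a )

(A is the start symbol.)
{ ')', 'a', 'b', 'num' }

FIRST sets of the non-terminals involved (from the grammar, by fixed-point iteration):
  FIRST(A) = { ')', 'a', 'b', 'num' }

To compute FIRST(A num), process the symbols left to right:
Symbol A is a non-terminal. Add FIRST(A) \ {ε} = { ')', 'a', 'b', 'num' }
A is not nullable (ε ∉ FIRST(A)), so stop here.
FIRST(A num) = { ')', 'a', 'b', 'num' }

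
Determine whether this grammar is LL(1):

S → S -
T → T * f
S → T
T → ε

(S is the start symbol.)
No. Predict set conflict for S: { '*', '-' }

A grammar is LL(1) if for each non-terminal N with multiple productions, the predict sets of those productions are pairwise disjoint, where PREDICT(N → α) = (FIRST(α) \ {ε}) ∪ (FOLLOW(N) if α ⇒* ε).

Relevant sets:
  FIRST(S) = { '*', '-', ε }
  FIRST(T) = { '*', ε }
  FOLLOW(S) = { $, '-' }
  FOLLOW(T) = { $, '*', '-' }

For S:
  PREDICT(S → S '-') = { '*', '-' }
  PREDICT(S → T) = { $, '*', '-' }
For T:
  PREDICT(T → T '*' f) = { '*' }
  PREDICT(T → ε) = { $, '*', '-' }

Conflict found: Predict set conflict for S: { '*', '-' }
The grammar is NOT LL(1).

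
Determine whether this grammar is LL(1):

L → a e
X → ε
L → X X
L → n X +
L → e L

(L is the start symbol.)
A grammar is LL(1) if for each non-terminal N with multiple productions, the predict sets of those productions are pairwise disjoint, where PREDICT(N → α) = (FIRST(α) \ {ε}) ∪ (FOLLOW(N) if α ⇒* ε).

Relevant sets:
  FIRST(X) = { ε }
  FOLLOW(L) = { $ }

For L:
  PREDICT(L → a e) = { 'a' }
  PREDICT(L → X X) = { $ }
  PREDICT(L → n X '+') = { 'n' }
  PREDICT(L → e L) = { 'e' }
X has a single production, so nothing to check there.

All predict sets are disjoint. The grammar IS LL(1).

Answer: Yes, the grammar is LL(1).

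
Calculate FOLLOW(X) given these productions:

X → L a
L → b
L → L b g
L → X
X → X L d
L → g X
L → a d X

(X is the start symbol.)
{ $, 'a', 'b', 'd', 'g' }

To compute FOLLOW(X), find every occurrence of X on a right-hand side N → α X β: add FIRST(β) \ {ε}, and if β is empty or nullable also add FOLLOW(N). Iterate to a fixed point.

X is the start symbol, so $ ∈ FOLLOW(X).
In L → X: X is at the end, add FOLLOW(L)
In X → X L d: X is followed by L d, add FIRST(L d) \ {ε} = { 'a', 'b', 'g' }
In L → g X: X is at the end, add FOLLOW(L)
In L → a d X: X is at the end, add FOLLOW(L)

The FOLLOW sets referred to above (computed the same way, to a fixed point):
  FOLLOW(L) = { 'a', 'b', 'd' }

Taking the union: FOLLOW(X) = { $, 'a', 'b', 'd', 'g' }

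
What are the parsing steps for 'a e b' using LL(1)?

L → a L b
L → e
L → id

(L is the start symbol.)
Stack is shown with the top on the left.

Stack    Input    Action
------------------------
L $      a e b $  output L → a L b
a L b $  a e b $  match 'a'
L b $    e b $    output L → e
e b $    e b $    match 'e'
b $      b $      match 'b'
$        $        accept

The string is accepted.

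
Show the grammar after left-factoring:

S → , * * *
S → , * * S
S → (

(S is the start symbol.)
Left-factoring transforms A → αβ₁ | αβ₂ into A → αA' and A' → β₁ | β₂
(α is the longest common prefix among the alternatives). Repeat until
no nonterminal has two alternatives with a common prefix.

Round 1: S has alternatives sharing prefix ', * *'. Introduce S': S → , * * S'
  Add: S' → *
  Add: S' → S

No remaining common prefixes — done.

Resulting grammar:
S → , * * S'
S' → *
S' → S
S → (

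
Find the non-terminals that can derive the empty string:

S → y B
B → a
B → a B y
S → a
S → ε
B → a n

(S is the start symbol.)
A non-terminal is nullable if it can derive ε (the empty string): either it has an ε-production, or it has a production whose right-hand side consists entirely of nullable non-terminals.

ε-productions: S → ε
So S is immediately nullable.
No further non-terminal can be added: every production for the remaining non-terminals contains a terminal or a non-nullable non-terminal.
Nullable = { 'S' }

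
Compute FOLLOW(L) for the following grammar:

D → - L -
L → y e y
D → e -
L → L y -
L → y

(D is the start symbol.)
To compute FOLLOW(L), find every occurrence of L on a right-hand side N → α L β: add FIRST(β) \ {ε}, and if β is empty or nullable also add FOLLOW(N). Iterate to a fixed point.

In D → - L -: L is followed by '-', add FIRST('-') \ {ε} = { '-' }
In L → L y -: L is followed by y '-', add FIRST(y '-') \ {ε} = { 'y' }

Taking the union: FOLLOW(L) = { '-', 'y' }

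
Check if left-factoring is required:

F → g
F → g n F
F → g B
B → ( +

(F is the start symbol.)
Yes, F has productions with common prefix 'g'

Left-factoring is needed when two productions for the same non-terminal
share a common prefix on the right-hand side.

Productions for F:
  F → g
  F → g n F
  F → g B

Found common prefix 'g' in productions for F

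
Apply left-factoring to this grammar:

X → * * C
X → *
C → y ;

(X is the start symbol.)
X → * X'
X' → * C
X' → ε
C → y ;

Left-factoring transforms A → αβ₁ | αβ₂ into A → αA' and A' → β₁ | β₂
(α is the longest common prefix among the alternatives). Repeat until
no nonterminal has two alternatives with a common prefix.

Round 1: X has alternatives sharing prefix '*'. Introduce X': X → * X'
  Add: X' → * C
  Add: X' → ε

No remaining common prefixes — done.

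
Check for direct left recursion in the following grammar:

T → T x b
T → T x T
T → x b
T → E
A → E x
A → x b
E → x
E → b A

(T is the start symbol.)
T → T x b: LEFT RECURSIVE (starts with T)
T → T x T: LEFT RECURSIVE (starts with T)
T → x b: starts with x
T → E: starts with E
A → E x: starts with E
A → x b: starts with x
E → x: starts with x
E → b A: starts with b

The grammar has direct left recursion on: T.

Answer: Yes, T is left-recursive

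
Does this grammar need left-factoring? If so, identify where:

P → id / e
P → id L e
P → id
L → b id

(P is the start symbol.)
Yes, P has productions with common prefix 'id'

Left-factoring is needed when two productions for the same non-terminal
share a common prefix on the right-hand side.

Productions for P:
  P → id / e
  P → id L e
  P → id

Found common prefix 'id' in productions for P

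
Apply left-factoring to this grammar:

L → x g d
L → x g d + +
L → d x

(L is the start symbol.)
Left-factoring transforms A → αβ₁ | αβ₂ into A → αA' and A' → β₁ | β₂
(α is the longest common prefix among the alternatives). Repeat until
no nonterminal has two alternatives with a common prefix.

Round 1: L has alternatives sharing prefix 'x g d'. Introduce L': L → x g d L'
  Add: L' → ε
  Add: L' → + +

No remaining common prefixes — done.

Resulting grammar:
L → x g d L'
L' → ε
L' → + +
L → d x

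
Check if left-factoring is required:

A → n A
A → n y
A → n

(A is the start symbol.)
Yes, A has productions with common prefix 'n'

Left-factoring is needed when two productions for the same non-terminal
share a common prefix on the right-hand side.

Productions for A:
  A → n A
  A → n y
  A → n

Found common prefix 'n' in productions for A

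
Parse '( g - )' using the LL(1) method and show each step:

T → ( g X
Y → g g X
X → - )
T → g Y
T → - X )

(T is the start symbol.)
LL(1) parsing maintains a stack (initially the start symbol over $) and the input. At each step: if the stack top is a terminal, match it against the current input token; if it is a non-terminal N, replace it with the RHS of M[N, lookahead] (the unique production whose predict set contains the lookahead).

Stack is shown with the top on the left.

Stack    Input      Action
--------------------------
T $      ( g - ) $  output T → ( g X
( g X $  ( g - ) $  match '('
g X $    g - ) $    match 'g'
X $      - ) $      output X → - )
- ) $    - ) $      match '-'
) $      ) $        match ')'
$        $          accept

The string is accepted.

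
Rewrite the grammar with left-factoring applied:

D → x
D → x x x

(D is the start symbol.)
D → x D'
D' → ε
D' → x x

Left-factoring transforms A → αβ₁ | αβ₂ into A → αA' and A' → β₁ | β₂
(α is the longest common prefix among the alternatives). Repeat until
no nonterminal has two alternatives with a common prefix.

Round 1: D has alternatives sharing prefix 'x'. Introduce D': D → x D'
  Add: D' → ε
  Add: D' → x x

No remaining common prefixes — done.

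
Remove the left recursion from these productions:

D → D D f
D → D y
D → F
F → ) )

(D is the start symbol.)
D → F D'
D' → D f D'
D' → y D'
D' → ε
F → ) )

D is directly left-recursive. The standard transformation for
  A → A α₁ | ... | A α_m | β₁ | ... | β_n
is
  A  → β₁ A' | ... | β_n A'
  A' → α₁ A' | ... | α_m A' | ε

D → F becomes D → F D'
D → D D f becomes D' → D f D'
D → D y becomes D' → y D'
Add D' → ε

Productions for other non-terminals are unchanged:
  F → ) )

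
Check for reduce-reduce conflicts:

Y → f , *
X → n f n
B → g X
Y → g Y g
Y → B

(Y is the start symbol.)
Augment with Y' → Y and build the canonical LR(0) collection (I0 = CLOSURE({[Y' → . Y]}), then GOTO on every symbol after a dot until no new states appear). It has 13 states:
  I0: { [B → . g X], [Y → . B], [Y → . f , *], [Y → . g Y g], [Y' → . Y] }  — shift
  I1: { [Y → B .] }  — reduce
  I2: { [Y' → Y .] }  — accept
  I3: { [Y → f . , *] }  — shift
  I4: { [B → . g X], [B → g . X], [X → . n f n], [Y → . B], [Y → . f , *], [Y → . g Y g], [Y → g . Y g] }  — shift
  I5: { [B → g X .] }  — reduce
  I6: { [Y → g Y . g] }  — shift
  I7: { [X → n . f n] }  — shift
  I8: { [X → n f . n] }  — shift
  I9: { [X → n f n .] }  — reduce
  I10: { [Y → g Y g .] }  — reduce
  I11: { [Y → f , . *] }  — shift
  I12: { [Y → f , * .] }  — reduce

No state contains more than one complete item.

Answer: No reduce-reduce conflicts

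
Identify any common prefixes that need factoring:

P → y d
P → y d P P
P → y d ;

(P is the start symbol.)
Yes, P has productions with common prefix 'y d'

Left-factoring is needed when two productions for the same non-terminal
share a common prefix on the right-hand side.

Productions for P:
  P → y d
  P → y d P P
  P → y d ;

Found common prefix 'y d' in productions for P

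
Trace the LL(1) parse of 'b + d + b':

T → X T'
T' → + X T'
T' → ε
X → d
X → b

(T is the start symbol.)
LL(1) parsing maintains a stack (initially the start symbol over $) and the input. At each step: if the stack top is a terminal, match it against the current input token; if it is a non-terminal N, replace it with the RHS of M[N, lookahead] (the unique production whose predict set contains the lookahead).

Stack is shown with the top on the left.

Stack     Input        Action
-----------------------------
T $       b + d + b $  output T → X T'
X T' $    b + d + b $  output X → b
b T' $    b + d + b $  match 'b'
T' $      + d + b $    output T' → + X T'
+ X T' $  + d + b $    match '+'
X T' $    d + b $      output X → d
d T' $    d + b $      match 'd'
T' $      + b $        output T' → + X T'
+ X T' $  + b $        match '+'
X T' $    b $          output X → b
b T' $    b $          match 'b'
T' $      $            output T' → ε
$         $            accept

The string is accepted.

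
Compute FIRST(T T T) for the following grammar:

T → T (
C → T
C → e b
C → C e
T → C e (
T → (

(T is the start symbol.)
FIRST sets of the non-terminals involved (from the grammar, by fixed-point iteration):
  FIRST(T) = { '(', 'e' }

To compute FIRST(T T T), process the symbols left to right:
Symbol T is a non-terminal. Add FIRST(T) \ {ε} = { '(', 'e' }
T is not nullable (ε ∉ FIRST(T)), so stop here.
FIRST(T T T) = { '(', 'e' }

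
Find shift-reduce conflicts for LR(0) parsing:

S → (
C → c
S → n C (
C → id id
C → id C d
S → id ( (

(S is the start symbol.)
Yes — I9: [C → id id .] vs [C → . c]

A shift-reduce conflict occurs when an LR(0) state has both:
  - a complete (reduce) item [A → α .] (dot at the end), and
  - a shift item [B → β . c γ] (dot before a terminal).

Augment with S' → S and build the canonical LR(0) collection (I0 = CLOSURE({[S' → . S]}), then GOTO on every symbol after a dot until no new states appear). It has 14 states:
  I0: { [S → . (], [S → . id ( (], [S → . n C (], [S' → . S] }  — shift
  I1: { [S → ( .] }  — reduce
  I2: { [S' → S .] }  — accept
  I3: { [S → id . ( (] }  — shift
  I4: { [C → . c], [C → . id C d], [C → . id id], [S → n . C (] }  — shift
  I5: { [S → n C . (] }  — shift
  I6: { [C → c .] }  — reduce
  I7: { [C → . c], [C → . id C d], [C → . id id], [C → id . C d], [C → id . id] }  — shift
  I8: { [C → id C . d] }  — shift
  I9: { [C → . c], [C → . id C d], [C → . id id], [C → id . C d], [C → id . id], [C → id id .] }  — shift, reduce
  I10: { [C → id C d .] }  — reduce
  I11: { [S → n C ( .] }  — reduce
  I12: { [S → id ( . (] }  — shift
  I13: { [S → id ( ( .] }  — reduce

I9 contains reduce item [C → id id .] and shift items [C → . c], [C → . id C d], [C → . id id], [C → id . id] — shift-reduce conflict.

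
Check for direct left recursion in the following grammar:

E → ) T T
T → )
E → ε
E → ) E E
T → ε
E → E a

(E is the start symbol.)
Yes, E is left-recursive

Direct left recursion occurs when N → N α for some non-terminal N (the right-hand side begins with the left-hand side itself).

E → ) T T: starts with ')'
T → ): starts with ')'
E → ε: starts with ε
E → ) E E: starts with ')'
T → ε: starts with ε
E → E a: LEFT RECURSIVE (starts with E)

The grammar has direct left recursion on: E.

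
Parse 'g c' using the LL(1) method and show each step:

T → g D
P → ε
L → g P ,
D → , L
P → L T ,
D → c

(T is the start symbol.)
LL(1) parsing maintains a stack (initially the start symbol over $) and the input. At each step: if the stack top is a terminal, match it against the current input token; if it is a non-terminal N, replace it with the RHS of M[N, lookahead] (the unique production whose predict set contains the lookahead).

Stack is shown with the top on the left.

Stack  Input  Action
--------------------
T $    g c $  output T → g D
g D $  g c $  match 'g'
D $    c $    output D → c
c $    c $    match 'c'
$      $      accept

The string is accepted.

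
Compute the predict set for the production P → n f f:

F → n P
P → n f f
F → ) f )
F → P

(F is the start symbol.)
PREDICT(P → n f f) = (FIRST(RHS) \ {ε}) ∪ (FOLLOW(P) if ε ∈ FIRST(RHS), i.e. RHS ⇒* ε)
FIRST(n f f) = { 'n' }
ε ∉ FIRST(n f f), so FOLLOW(P) is not added.
PREDICT(P → n f f) = { 'n' }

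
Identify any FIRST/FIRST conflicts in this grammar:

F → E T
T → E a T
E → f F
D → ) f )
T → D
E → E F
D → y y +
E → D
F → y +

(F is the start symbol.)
FIRST sets of the non-terminals at (or reachable through a nullable prefix from) the front of some alternative:
  FIRST(E) = { ')', 'f', 'y' }
  FIRST(D) = { ')', 'y' }

Productions for F:
  F → E T: FIRST = { ')', 'f', 'y' }
  F → y +: FIRST = { 'y' }
Productions for T:
  T → E a T: FIRST = { ')', 'f', 'y' }
  T → D: FIRST = { ')', 'y' }
Productions for E:
  E → f F: FIRST = { 'f' }
  E → E F: FIRST = { ')', 'f', 'y' }
  E → D: FIRST = { ')', 'y' }
Productions for D:
  D → ) f ): FIRST = { ')' }
  D → y y +: FIRST = { 'y' }

Conflict for F: F → E T and F → y +
  Overlap: { 'y' }
Conflict for T: T → E a T and T → D
  Overlap: { ')', 'y' }
Conflict for E: E → f F and E → E F
  Overlap: { 'f' }
Conflict for E: E → E F and E → D
  Overlap: { ')', 'y' }

Answer: Yes. F → E T / F → y '+' on { 'y' }; T → E a T / T → D on { ')', 'y' }; E → f F / E → E F on { 'f' }; E → E F / E → D on { ')', 'y' }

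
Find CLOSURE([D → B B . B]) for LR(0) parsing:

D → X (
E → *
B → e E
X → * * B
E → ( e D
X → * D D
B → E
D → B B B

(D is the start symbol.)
To compute CLOSURE, for each item [A → α.Bβ] where B is a non-terminal, add [B → .γ] for all productions B → γ; repeat for the newly added items until nothing changes.

Start with: [D → B B . B]
  [D → B B . B] has the dot before B: add [B → . e E], [B → . E]
  [B → . E] has the dot before E: add [E → . *], [E → . ( e D]
No further items can be added.

CLOSURE = { [B → . E], [B → . e E], [D → B B . B], [E → . ( e D], [E → . *] }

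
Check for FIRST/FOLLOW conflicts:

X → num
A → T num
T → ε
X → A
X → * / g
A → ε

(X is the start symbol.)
A FIRST/FOLLOW conflict occurs when a non-terminal N has a nullable alternative N → β (β ⇒* ε) and another alternative N → α with FIRST(α) ∩ FOLLOW(N) ≠ ∅: on such a lookahead the parser cannot decide between expanding α and letting N vanish via β.

Nullable non-terminals: A, T, X.
FIRST sets used below: FIRST(T) = { ε }, FIRST(A) = { 'num', ε }

A: nullable alternative(s) A → ε; FOLLOW(A) = { $ }
  A → T num: FIRST \ {ε} = { 'num' } — disjoint from FOLLOW(A)
  A → ε: FIRST \ {ε} = { } — this is the only nullable alternative, skip
T has a nullable alternative but only one production, so nothing to check.

X: nullable alternative(s) X → A; FOLLOW(X) = { $ }
  X → num: FIRST \ {ε} = { 'num' } — disjoint from FOLLOW(X)
  X → A: FIRST \ {ε} = { 'num' } — this is the only nullable alternative, skip
  X → * / g: FIRST \ {ε} = { '*' } — disjoint from FOLLOW(X)

No FIRST/FOLLOW conflicts found.

Answer: No FIRST/FOLLOW conflicts.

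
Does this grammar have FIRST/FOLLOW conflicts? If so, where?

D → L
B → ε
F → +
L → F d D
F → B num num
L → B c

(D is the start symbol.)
A FIRST/FOLLOW conflict occurs when a non-terminal N has a nullable alternative N → β (β ⇒* ε) and another alternative N → α with FIRST(α) ∩ FOLLOW(N) ≠ ∅: on such a lookahead the parser cannot decide between expanding α and letting N vanish via β.

Nullable non-terminals: B.
B has a nullable alternative but only one production, so nothing to check.

D, F, L have no nullable alternative, so no FIRST/FOLLOW check is needed there.

No FIRST/FOLLOW conflicts found.

Answer: No FIRST/FOLLOW conflicts.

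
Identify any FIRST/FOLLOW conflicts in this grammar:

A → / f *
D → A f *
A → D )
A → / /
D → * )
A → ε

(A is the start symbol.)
Nullable non-terminals: A.
FIRST sets used below: FIRST(D) = { '*', '/', 'f' }

A: nullable alternative(s) A → ε; FOLLOW(A) = { $, 'f' }
  A → / f *: FIRST \ {ε} = { '/' } — disjoint from FOLLOW(A)
  A → D ): FIRST \ {ε} = { '*', '/', 'f' } — overlaps FOLLOW(A) on { 'f' }: CONFLICT
  A → / /: FIRST \ {ε} = { '/' } — disjoint from FOLLOW(A)
  A → ε: FIRST \ {ε} = { } — this is the only nullable alternative, skip

D has no nullable alternative, so no FIRST/FOLLOW check is needed there.

So the grammar has 1 FIRST/FOLLOW conflict (marked CONFLICT above).

Answer: Yes. A → D ')' with FOLLOW(A) on { 'f' }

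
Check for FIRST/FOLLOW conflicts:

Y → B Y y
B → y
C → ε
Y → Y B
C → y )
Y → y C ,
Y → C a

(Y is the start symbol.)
Nullable non-terminals: C.

C: nullable alternative(s) C → ε; FOLLOW(C) = { ',', 'a' }
  C → ε: FIRST \ {ε} = { } — this is the only nullable alternative, skip
  C → y ): FIRST \ {ε} = { 'y' } — disjoint from FOLLOW(C)

B, Y have no nullable alternative, so no FIRST/FOLLOW check is needed there.

No FIRST/FOLLOW conflicts found.

Answer: No FIRST/FOLLOW conflicts.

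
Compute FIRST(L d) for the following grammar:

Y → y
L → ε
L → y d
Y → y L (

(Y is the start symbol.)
{ 'd', 'y' }

FIRST sets of the non-terminals involved (from the grammar, by fixed-point iteration):
  FIRST(L) = { 'y', ε }

To compute FIRST(L d), process the symbols left to right:
Symbol L is a non-terminal. Add FIRST(L) \ {ε} = { 'y' }
L is nullable (ε ∈ FIRST(L)), continue to the next symbol.
Symbol d is a terminal. Add 'd' and stop.
FIRST(L d) = { 'd', 'y' }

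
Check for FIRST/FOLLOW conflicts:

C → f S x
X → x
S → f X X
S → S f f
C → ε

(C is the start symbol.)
No FIRST/FOLLOW conflicts.

Nullable non-terminals: C.

C: nullable alternative(s) C → ε; FOLLOW(C) = { $ }
  C → f S x: FIRST \ {ε} = { 'f' } — disjoint from FOLLOW(C)
  C → ε: FIRST \ {ε} = { } — this is the only nullable alternative, skip

S, X have no nullable alternative, so no FIRST/FOLLOW check is needed there.

No FIRST/FOLLOW conflicts found.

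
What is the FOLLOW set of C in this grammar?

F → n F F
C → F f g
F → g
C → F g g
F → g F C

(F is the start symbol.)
{ $, 'f', 'g', 'n' }

In F → g F C: C is at the end, add FOLLOW(F)

The FOLLOW sets referred to above (computed the same way, to a fixed point):
  FOLLOW(F) = { $, 'f', 'g', 'n' }

Taking the union: FOLLOW(C) = { $, 'f', 'g', 'n' }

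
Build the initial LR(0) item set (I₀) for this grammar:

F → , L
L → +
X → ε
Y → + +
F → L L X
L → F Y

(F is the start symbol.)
{ [F → . , L], [F → . L L X], [F' → . F], [L → . +], [L → . F Y] }

First, augment the grammar with F' → F
I₀ = CLOSURE({ [F' → . F] }):
  [F' → . F] has the dot before F: add [F → . , L], [F → . L L X]
  [F → . L L X] has the dot before L: add [L → . +], [L → . F Y]
No further items can be added.

I₀ = { [F → . , L], [F → . L L X], [F' → . F], [L → . +], [L → . F Y] }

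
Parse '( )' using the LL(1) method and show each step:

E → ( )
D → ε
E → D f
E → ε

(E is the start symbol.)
LL(1) parsing maintains a stack (initially the start symbol over $) and the input. At each step: if the stack top is a terminal, match it against the current input token; if it is a non-terminal N, replace it with the RHS of M[N, lookahead] (the unique production whose predict set contains the lookahead).

Stack is shown with the top on the left.

Stack  Input  Action
--------------------
E $    ( ) $  output E → ( )
( ) $  ( ) $  match '('
) $    ) $    match ')'
$      $      accept

The string is accepted.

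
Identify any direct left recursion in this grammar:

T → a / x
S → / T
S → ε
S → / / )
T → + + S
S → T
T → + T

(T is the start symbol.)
Direct left recursion occurs when N → N α for some non-terminal N (the right-hand side begins with the left-hand side itself).

T → a / x: starts with a
S → / T: starts with '/'
S → ε: starts with ε
S → / / ): starts with '/'
T → + + S: starts with '+'
S → T: starts with T
T → + T: starts with '+'

No direct left recursion found.

Answer: No direct left recursion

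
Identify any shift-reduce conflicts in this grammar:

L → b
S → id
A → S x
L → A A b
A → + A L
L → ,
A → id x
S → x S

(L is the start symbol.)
Yes — I7: [S → id .] vs [A → id . x]

A shift-reduce conflict occurs when an LR(0) state has both:
  - a complete (reduce) item [A → α .] (dot at the end), and
  - a shift item [B → β . c γ] (dot before a terminal).

Augment with L' → L and build the canonical LR(0) collection (I0 = CLOSURE({[L' → . L]}), then GOTO on every symbol after a dot until no new states appear). It has 17 states:
  I0: { [A → . + A L], [A → . S x], [A → . id x], [L → . ,], [L → . A A b], [L → . b], [L' → . L], [S → . id], [S → . x S] }  — shift
  I1: { [A → + . A L], [A → . + A L], [A → . S x], [A → . id x], [S → . id], [S → . x S] }  — shift
  I2: { [L → , .] }  — reduce
  I3: { [A → . + A L], [A → . S x], [A → . id x], [L → A . A b], [S → . id], [S → . x S] }  — shift
  I4: { [L' → L .] }  — accept
  I5: { [A → S . x] }  — shift
  I6: { [L → b .] }  — reduce
  I7: { [A → id . x], [S → id .] }  — shift, reduce
  I8: { [S → . id], [S → . x S], [S → x . S] }  — shift
  I9: { [S → x S .] }  — reduce
  I10: { [S → id .] }  — reduce
  I11: { [A → id x .] }  — reduce
  I12: { [A → S x .] }  — reduce
  I13: { [L → A A . b] }  — shift
  I14: { [L → A A b .] }  — reduce
  I15: { [A → + A . L], [A → . + A L], [A → . S x], [A → . id x], [L → . ,], [L → . A A b], [L → . b], [S → . id], [S → . x S] }  — shift
  I16: { [A → + A L .] }  — reduce

I7 contains reduce item [S → id .] and shift item [A → id . x] — shift-reduce conflict.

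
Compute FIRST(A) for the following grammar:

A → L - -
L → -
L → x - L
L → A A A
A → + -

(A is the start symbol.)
{ '+', '-', 'x' }

FIRST sets of the other non-terminals involved (by the same procedure, iterated to a fixed point):
  FIRST(L) = { '+', '-', 'x' }

From A → L - -:
  - L is a non-terminal: add FIRST(L) \ {ε} = { '+', '-', 'x' }
    L is not nullable, so stop
From A → + -:
  - '+' is a terminal: add '+' and stop

Collecting: FIRST(A) = { '+', '-', 'x' }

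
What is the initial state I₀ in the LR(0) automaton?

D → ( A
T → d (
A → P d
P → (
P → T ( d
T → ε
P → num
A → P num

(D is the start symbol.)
{ [D → . ( A], [D' → . D] }

First, augment the grammar with D' → D
I₀ = CLOSURE({ [D' → . D] }):
  [D' → . D] has the dot before D: add [D → . ( A]
No further items can be added.

I₀ = { [D → . ( A], [D' → . D] }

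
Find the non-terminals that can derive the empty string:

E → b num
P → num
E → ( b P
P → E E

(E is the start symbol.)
None

A non-terminal is nullable if it can derive ε (the empty string): either it has an ε-production, or it has a production whose right-hand side consists entirely of nullable non-terminals.

There are no ε-productions, so no non-terminal can derive ε.
No non-terminals are nullable.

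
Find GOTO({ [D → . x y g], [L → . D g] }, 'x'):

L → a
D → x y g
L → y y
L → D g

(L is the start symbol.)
{ [D → x . y g] }

GOTO(I, 'x') = CLOSURE({ [A → αX.β] : [A → α.Xβ] ∈ I, X = 'x' })

Items with dot before 'x', with the dot advanced:
  [D → . x y g] → [D → x . y g]
Closure adds nothing (no advanced item has the dot before a non-terminal).

GOTO = { [D → x . y g] }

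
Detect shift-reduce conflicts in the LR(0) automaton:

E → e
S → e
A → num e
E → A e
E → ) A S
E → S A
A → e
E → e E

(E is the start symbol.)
Yes — I5: [A → e .] vs [A → . e]

A shift-reduce conflict occurs when an LR(0) state has both:
  - a complete (reduce) item [A → α .] (dot at the end), and
  - a shift item [B → β . c γ] (dot before a terminal).

Augment with E' → E and build the canonical LR(0) collection (I0 = CLOSURE({[E' → . E]}), then GOTO on every symbol after a dot until no new states appear). It has 15 states:
  I0: { [A → . e], [A → . num e], [E → . ) A S], [E → . A e], [E → . S A], [E → . e E], [E → . e], [E' → . E], [S → . e] }  — shift
  I1: { [A → . e], [A → . num e], [E → ) . A S] }  — shift
  I2: { [E → A . e] }  — shift
  I3: { [E' → E .] }  — accept
  I4: { [A → . e], [A → . num e], [E → S . A] }  — shift
  I5: { [A → . e], [A → . num e], [A → e .], [E → . ) A S], [E → . A e], [E → . S A], [E → . e E], [E → . e], [E → e . E], [E → e .], [S → . e], [S → e .] }  — shift, 3 reduces
  I6: { [A → num . e] }  — shift
  I7: { [A → num e .] }  — reduce
  I8: { [E → e E .] }  — reduce
  I9: { [E → S A .] }  — reduce
  I10: { [A → e .] }  — reduce
  I11: { [E → A e .] }  — reduce
  I12: { [E → ) A . S], [S → . e] }  — shift
  I13: { [E → ) A S .] }  — reduce
  I14: { [S → e .] }  — reduce

I5 contains reduce items [A → e .], [E → e .], [S → e .] and shift items [A → . e], [A → . num e], [E → . ) A S], [E → . e], [E → . e E], [S → . e] — shift-reduce conflict.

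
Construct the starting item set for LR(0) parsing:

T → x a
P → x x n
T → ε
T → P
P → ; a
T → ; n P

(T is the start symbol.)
{ [P → . ; a], [P → . x x n], [T → . ; n P], [T → . P], [T → . x a], [T → .], [T' → . T] }

First, augment the grammar with T' → T
I₀ = CLOSURE({ [T' → . T] }):
  [T' → . T] has the dot before T: add [T → . x a], [T → .], [T → . P], [T → . ; n P]
  [T → . P] has the dot before P: add [P → . x x n], [P → . ; a]
No further items can be added.

I₀ = { [P → . ; a], [P → . x x n], [T → . ; n P], [T → . P], [T → . x a], [T → .], [T' → . T] }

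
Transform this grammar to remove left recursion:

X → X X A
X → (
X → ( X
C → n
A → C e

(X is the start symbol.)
X → ( X'
X → ( X X'
X' → X A X'
X' → ε
C → n
A → C e

X is directly left-recursive. The standard transformation for
  A → A α₁ | ... | A α_m | β₁ | ... | β_n
is
  A  → β₁ A' | ... | β_n A'
  A' → α₁ A' | ... | α_m A' | ε

X → ( becomes X → ( X'
X → ( X becomes X → ( X X'
X → X X A becomes X' → X A X'
Add X' → ε

Productions for other non-terminals are unchanged:
  C → n
  A → C e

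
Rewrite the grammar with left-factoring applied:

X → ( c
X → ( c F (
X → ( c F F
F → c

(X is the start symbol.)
Left-factoring transforms A → αβ₁ | αβ₂ into A → αA' and A' → β₁ | β₂
(α is the longest common prefix among the alternatives). Repeat until
no nonterminal has two alternatives with a common prefix.

Round 1: X has alternatives sharing prefix '( c'. Introduce X': X → ( c X'
  Add: X' → ε
  Add: X' → F (
  Add: X' → F F

Round 2: X' has alternatives sharing prefix 'F'. Introduce X'': X' → F X''
  Add: X'' → (
  Add: X'' → F

No remaining common prefixes — done.

Resulting grammar:
X → ( c X'
X' → ε
X' → F X''
X'' → (
X'' → F
F → c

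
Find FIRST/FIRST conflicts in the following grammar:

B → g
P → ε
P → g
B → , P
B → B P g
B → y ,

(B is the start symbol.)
A FIRST/FIRST conflict occurs when two productions N → α and N → β for the same non-terminal have FIRST(α) ∩ FIRST(β) ≠ ∅ (with ε ∈ FIRST of a nullable right-hand side, so two nullable alternatives also conflict).

FIRST sets of the non-terminals at (or reachable through a nullable prefix from) the front of some alternative:
  FIRST(B) = { ',', 'g', 'y' }

Productions for B:
  B → g: FIRST = { 'g' }
  B → , P: FIRST = { ',' }
  B → B P g: FIRST = { ',', 'g', 'y' }
  B → y ,: FIRST = { 'y' }
Productions for P:
  P → ε: FIRST = { ε }
  P → g: FIRST = { 'g' }

Conflict for B: B → g and B → B P g
  Overlap: { 'g' }
Conflict for B: B → , P and B → B P g
  Overlap: { ',' }
Conflict for B: B → B P g and B → y ,
  Overlap: { 'y' }

Answer: Yes. B → g / B → B P g on { 'g' }; B → ',' P / B → B P g on { ',' }; B → B P g / B → y ',' on { 'y' }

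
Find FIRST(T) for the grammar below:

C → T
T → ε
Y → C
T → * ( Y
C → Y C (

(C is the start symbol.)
{ '*', ε }

To compute FIRST(T), examine every production with T on the left-hand side, reading each right-hand side left to right until a non-nullable symbol is reached.

From T → ε:
  - ε-production, so ε ∈ FIRST(T)
From T → * ( Y:
  - '*' is a terminal: add '*' and stop

Collecting: FIRST(T) = { '*', ε }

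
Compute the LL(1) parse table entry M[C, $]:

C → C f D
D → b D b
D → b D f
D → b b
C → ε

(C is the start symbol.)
C → ε

To find M[C, $], we find productions for C where $ is in the predict set (PREDICT(N → α) = (FIRST(α) \ {ε}) ∪ (FOLLOW(N) if α ⇒* ε)).

Relevant sets:
  FIRST(C) = { 'f', ε }
  FOLLOW(C) = { $, 'f' }

C → C f D: PREDICT = { 'f' }
C → ε: PREDICT = { $, 'f' }
  $ is in predict set, so this production goes in M[C, $]

M[C, $] = C → ε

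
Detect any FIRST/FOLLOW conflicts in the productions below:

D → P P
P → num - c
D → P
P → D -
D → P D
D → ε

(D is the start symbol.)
Yes. D → P P with FOLLOW(D) on { '-' }; D → P with FOLLOW(D) on { '-' }; D → P D with FOLLOW(D) on { '-' }

Nullable non-terminals: D.
FIRST sets used below: FIRST(P) = { '-', 'num' }

D: nullable alternative(s) D → ε; FOLLOW(D) = { $, '-' }
  D → P P: FIRST \ {ε} = { '-', 'num' } — overlaps FOLLOW(D) on { '-' }: CONFLICT
  D → P: FIRST \ {ε} = { '-', 'num' } — overlaps FOLLOW(D) on { '-' }: CONFLICT
  D → P D: FIRST \ {ε} = { '-', 'num' } — overlaps FOLLOW(D) on { '-' }: CONFLICT
  D → ε: FIRST \ {ε} = { } — this is the only nullable alternative, skip

P has no nullable alternative, so no FIRST/FOLLOW check is needed there.

So the grammar has 3 FIRST/FOLLOW conflicts (marked CONFLICT above).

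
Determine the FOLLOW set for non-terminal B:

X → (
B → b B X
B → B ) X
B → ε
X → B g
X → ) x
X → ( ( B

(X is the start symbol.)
{ $, '(', ')', 'b', 'g' }

To compute FOLLOW(B), find every occurrence of B on a right-hand side N → α B β: add FIRST(β) \ {ε}, and if β is empty or nullable also add FOLLOW(N). Iterate to a fixed point.

In B → b B X: B is followed by X, add FIRST(X) \ {ε} = { '(', ')', 'b', 'g' }
In B → B ) X: B is followed by ')' X, add FIRST(')' X) \ {ε} = { ')' }
In X → B g: B is followed by g, add FIRST(g) \ {ε} = { 'g' }
In X → ( ( B: B is at the end, add FOLLOW(X)

The FOLLOW sets referred to above (computed the same way, to a fixed point):
  FOLLOW(X) = { $, '(', ')', 'b', 'g' }

Taking the union: FOLLOW(B) = { $, '(', ')', 'b', 'g' }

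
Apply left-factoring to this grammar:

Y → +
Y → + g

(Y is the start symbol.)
Left-factoring transforms A → αβ₁ | αβ₂ into A → αA' and A' → β₁ | β₂
(α is the longest common prefix among the alternatives). Repeat until
no nonterminal has two alternatives with a common prefix.

Round 1: Y has alternatives sharing prefix '+'. Introduce Y': Y → + Y'
  Add: Y' → ε
  Add: Y' → g

No remaining common prefixes — done.

Resulting grammar:
Y → + Y'
Y' → ε
Y' → g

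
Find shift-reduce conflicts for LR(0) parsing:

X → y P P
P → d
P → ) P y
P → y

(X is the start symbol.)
No shift-reduce conflicts

A shift-reduce conflict occurs when an LR(0) state has both:
  - a complete (reduce) item [A → α .] (dot at the end), and
  - a shift item [B → β . c γ] (dot before a terminal).

Augment with X' → X and build the canonical LR(0) collection (I0 = CLOSURE({[X' → . X]}), then GOTO on every symbol after a dot until no new states appear). It has 10 states:
  I0: { [X → . y P P], [X' → . X] }  — shift
  I1: { [X' → X .] }  — accept
  I2: { [P → . ) P y], [P → . d], [P → . y], [X → y . P P] }  — shift
  I3: { [P → ) . P y], [P → . ) P y], [P → . d], [P → . y] }  — shift
  I4: { [P → . ) P y], [P → . d], [P → . y], [X → y P . P] }  — shift
  I5: { [P → d .] }  — reduce
  I6: { [P → y .] }  — reduce
  I7: { [X → y P P .] }  — reduce
  I8: { [P → ) P . y] }  — shift
  I9: { [P → ) P y .] }  — reduce

No state contains both a complete item and a shift item.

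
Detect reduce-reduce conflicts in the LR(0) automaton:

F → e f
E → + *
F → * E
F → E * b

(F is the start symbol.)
A reduce-reduce conflict occurs when an LR(0) state has two complete items [A → α .] and [B → β .] — both call for a reduction, and with no lookahead the parser cannot choose between them.

Augment with F' → F and build the canonical LR(0) collection (I0 = CLOSURE({[F' → . F]}), then GOTO on every symbol after a dot until no new states appear). It has 11 states:
  I0: { [E → . + *], [F → . * E], [F → . E * b], [F → . e f], [F' → . F] }  — shift
  I1: { [E → . + *], [F → * . E] }  — shift
  I2: { [E → + . *] }  — shift
  I3: { [F → E . * b] }  — shift
  I4: { [F' → F .] }  — accept
  I5: { [F → e . f] }  — shift
  I6: { [F → e f .] }  — reduce
  I7: { [F → E * . b] }  — shift
  I8: { [F → E * b .] }  — reduce
  I9: { [E → + * .] }  — reduce
  I10: { [F → * E .] }  — reduce

No state contains more than one complete item.

Answer: No reduce-reduce conflicts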